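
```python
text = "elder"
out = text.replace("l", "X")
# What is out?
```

Trace:
`text = "elder"` → text = 'elder'
`out = text.replace("l", "X")` → out = 'eXder'
So out = 'eXder'

Answer: 'eXder'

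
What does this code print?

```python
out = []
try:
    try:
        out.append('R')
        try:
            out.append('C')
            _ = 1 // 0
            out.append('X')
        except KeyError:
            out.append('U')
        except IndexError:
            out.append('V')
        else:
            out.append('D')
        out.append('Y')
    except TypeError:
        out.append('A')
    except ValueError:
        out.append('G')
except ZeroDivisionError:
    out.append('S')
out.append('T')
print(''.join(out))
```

Execution trace: 'R' (try body) → 'C' (inner try body) → 'S' (outer except ZeroDivisionError) → 'T' (after the try/except). Output: RCST

Answer: RCST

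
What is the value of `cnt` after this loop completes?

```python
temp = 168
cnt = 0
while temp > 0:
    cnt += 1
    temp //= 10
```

Count digits by repeated division by 10
`cnt` takes the values: 0 → 1 → 2 → 3

Answer: 3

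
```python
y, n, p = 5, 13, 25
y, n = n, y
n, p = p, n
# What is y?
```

Trace:
`y, n, p = 5, 13, 25` → y = 5; n = 13; p = 25
`y, n = n, y` → y = 13; n = 5
`n, p = p, n` → n = 25; p = 5
So y = 13

Answer: 13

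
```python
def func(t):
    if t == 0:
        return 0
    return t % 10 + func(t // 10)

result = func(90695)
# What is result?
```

Sum of digits of 90695: 5 + 9 + 6 + 0 + 9 = 29

Answer: 29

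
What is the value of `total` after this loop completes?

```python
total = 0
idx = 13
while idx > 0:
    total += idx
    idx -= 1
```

Sum 13 down to 1
`total` takes the values: 0 → 13 → 25 → 36 → 46 → 55 → 63 → 70 → 76 → 81 → 85 → 88 → 90 → 91

Answer: 91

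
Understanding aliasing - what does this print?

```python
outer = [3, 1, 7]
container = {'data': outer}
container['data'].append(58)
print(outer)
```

Key concept: dict holds reference to list.
Step by step:
`outer = [3, 1, 7]` → outer = [3, 1, 7]
`container = {'data': outer}` → container = {'data': [3, 1, 7]}
`container['data'].append(58)` → outer = [3, 1, 7, 58]; container = {'data': [3, 1, 7, 58]}
`print(outer)` → prints [3, 1, 7, 58]

Answer: [3, 1, 7, 58]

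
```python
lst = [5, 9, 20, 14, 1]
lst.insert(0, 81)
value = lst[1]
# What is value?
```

Trace:
`lst = [5, 9, 20, 14, 1]` → lst = [5, 9, 20, 14, 1]
`lst.insert(0, 81)` → lst = [81, 5, 9, 20, 14, 1]
`value = lst[1]` → value = 5
So value = 5

Answer: 5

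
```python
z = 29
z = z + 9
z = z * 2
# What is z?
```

Trace:
`z = 29` → z = 29
`z = z + 9` → z = 38
`z = z * 2` → z = 76
So z = 76

Answer: 76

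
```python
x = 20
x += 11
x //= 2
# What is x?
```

Trace:
`x = 20` → x = 20
`x += 11` → x = 31
`x //= 2` → x = 15
So x = 15

Answer: 15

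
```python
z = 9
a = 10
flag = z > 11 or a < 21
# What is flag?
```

Trace:
`z = 9` → z = 9
`a = 10` → a = 10
`flag = z > 11 or a < 21` → flag = True
So flag = True

Answer: True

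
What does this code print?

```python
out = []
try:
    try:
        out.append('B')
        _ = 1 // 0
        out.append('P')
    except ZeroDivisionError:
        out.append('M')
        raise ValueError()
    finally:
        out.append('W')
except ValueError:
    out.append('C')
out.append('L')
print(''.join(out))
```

Execution trace: 'B' (inner try body) → 'M' (inner except ZeroDivisionError) → 'W' (inner finally) → 'C' (outer except ValueError) → 'L' (after the try/except). Output: BMWCL

Answer: BMWCL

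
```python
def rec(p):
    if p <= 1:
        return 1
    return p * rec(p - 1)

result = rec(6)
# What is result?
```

rec(6) = 6 * 5 * 4 * 3 * 2 * 1 = 720

Answer: 720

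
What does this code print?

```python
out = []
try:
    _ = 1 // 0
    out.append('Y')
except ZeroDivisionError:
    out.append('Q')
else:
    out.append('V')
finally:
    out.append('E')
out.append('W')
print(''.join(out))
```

Execution trace: 'Q' (except ZeroDivisionError) → 'E' (finally) → 'W' (after the try/except). Output: QEW

Answer: QEW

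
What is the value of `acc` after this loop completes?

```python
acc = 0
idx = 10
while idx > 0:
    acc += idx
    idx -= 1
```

Sum 10 down to 1
`acc` takes the values: 0 → 10 → 19 → 27 → 34 → 40 → 45 → 49 → 52 → 54 → 55

Answer: 55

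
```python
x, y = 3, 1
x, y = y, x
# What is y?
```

Trace:
`x, y = 3, 1` → x = 3; y = 1
`x, y = y, x` → x = 1; y = 3
So y = 3

Answer: 3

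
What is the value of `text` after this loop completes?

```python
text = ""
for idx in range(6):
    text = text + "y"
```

Repeat 'y' 6 times
`text` takes the values: "" → "y" → "yy" → "yyy" → "yyyy" → "yyyyy" → "yyyyyy"

Answer: "yyyyyy"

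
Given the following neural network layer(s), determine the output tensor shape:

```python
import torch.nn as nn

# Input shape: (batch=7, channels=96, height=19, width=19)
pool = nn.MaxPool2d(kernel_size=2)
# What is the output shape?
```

Input: (7, 96, 19, 19) -> Output: (7, 96, 9, 9)

Answer: (7, 96, 9, 9)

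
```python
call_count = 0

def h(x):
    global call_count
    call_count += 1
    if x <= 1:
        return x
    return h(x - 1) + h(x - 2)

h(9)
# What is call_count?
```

Calls(x) = 1 + Calls(x-1) + Calls(x-2); Calls(0)=Calls(1)=1. For x=9 this gives 109.

Answer: 109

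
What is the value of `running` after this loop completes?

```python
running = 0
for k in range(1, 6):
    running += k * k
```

Sum of squares 1² to 5² = 55
`running` takes the values: 0 → 1 → 5 → 14 → 30 → 55

Answer: 55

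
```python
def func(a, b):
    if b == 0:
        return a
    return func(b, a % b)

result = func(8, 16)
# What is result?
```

func(8, 16) -> func(16, 8) -> func(8, 0) -> 8

Answer: 8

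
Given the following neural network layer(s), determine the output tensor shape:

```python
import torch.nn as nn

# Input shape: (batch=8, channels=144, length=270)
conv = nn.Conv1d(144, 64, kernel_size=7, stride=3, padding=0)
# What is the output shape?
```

Input: (8, 144, 270) -> Output: (8, 64, 88)

Answer: (8, 64, 88)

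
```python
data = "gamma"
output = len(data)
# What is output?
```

Trace:
`data = "gamma"` → data = 'gamma'
`output = len(data)` → output = 5
So output = 5

Answer: 5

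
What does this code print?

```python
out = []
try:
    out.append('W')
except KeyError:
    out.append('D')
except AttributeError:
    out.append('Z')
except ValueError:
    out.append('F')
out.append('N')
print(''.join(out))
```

Execution trace: 'W' (try body, no exception) → 'N' (after the try/except). Output: WN

Answer: WN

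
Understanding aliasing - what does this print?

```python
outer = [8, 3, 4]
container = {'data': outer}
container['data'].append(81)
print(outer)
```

Key concept: dict holds reference to list.
Step by step:
`outer = [8, 3, 4]` → outer = [8, 3, 4]
`container = {'data': outer}` → container = {'data': [8, 3, 4]}
`container['data'].append(81)` → outer = [8, 3, 4, 81]; container = {'data': [8, 3, 4, 81]}
`print(outer)` → prints [8, 3, 4, 81]

Answer: [8, 3, 4, 81]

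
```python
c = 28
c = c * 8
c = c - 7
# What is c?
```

Trace:
`c = 28` → c = 28
`c = c * 8` → c = 224
`c = c - 7` → c = 217
So c = 217

Answer: 217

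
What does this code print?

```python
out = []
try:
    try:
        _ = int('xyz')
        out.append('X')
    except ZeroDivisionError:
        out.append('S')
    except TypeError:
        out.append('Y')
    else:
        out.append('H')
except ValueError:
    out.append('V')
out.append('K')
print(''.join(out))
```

Execution trace: 'V' (outer except ValueError) → 'K' (after the try/except). Output: VK

Answer: VK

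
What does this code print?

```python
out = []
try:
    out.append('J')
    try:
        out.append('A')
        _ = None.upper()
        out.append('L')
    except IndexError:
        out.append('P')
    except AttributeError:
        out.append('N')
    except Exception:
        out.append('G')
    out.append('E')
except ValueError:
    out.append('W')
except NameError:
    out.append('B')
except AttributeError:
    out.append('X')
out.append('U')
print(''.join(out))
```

Execution trace: 'J' (try body) → 'A' (inner try body) → 'N' (inner except AttributeError) → 'E' (try body, no exception) → 'U' (after the try/except). Output: JANEU

Answer: JANEU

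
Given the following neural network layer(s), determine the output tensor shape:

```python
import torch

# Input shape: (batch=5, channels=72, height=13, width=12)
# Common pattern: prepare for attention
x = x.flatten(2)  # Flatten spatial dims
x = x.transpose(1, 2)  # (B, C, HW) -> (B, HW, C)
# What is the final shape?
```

Input: (5, 72, 13, 12) -> after flatten(2): (5, 72, 156) -> Output: (5, 156, 72)

Answer: (5, 156, 72)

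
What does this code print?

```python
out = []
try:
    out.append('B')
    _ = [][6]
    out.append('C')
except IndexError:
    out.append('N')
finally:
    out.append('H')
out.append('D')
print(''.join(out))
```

Execution trace: 'B' (try body) → 'N' (except IndexError) → 'H' (finally) → 'D' (after the try/except). Output: BNHD

Answer: BNHD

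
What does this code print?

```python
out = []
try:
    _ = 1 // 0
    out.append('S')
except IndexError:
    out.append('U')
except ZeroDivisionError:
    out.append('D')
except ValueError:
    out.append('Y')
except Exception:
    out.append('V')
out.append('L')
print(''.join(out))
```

Execution trace: 'D' (except ZeroDivisionError) → 'L' (after the try/except). Output: DL

Answer: DL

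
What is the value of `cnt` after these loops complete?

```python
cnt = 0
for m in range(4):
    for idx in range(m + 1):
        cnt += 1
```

Triangle: 1 + 2 + ... + 4
`cnt` takes the values: 0 → 1 → 2 → 3 → 4 → 5 → 6 → 7 → 8 → 9 → 10

Answer: 10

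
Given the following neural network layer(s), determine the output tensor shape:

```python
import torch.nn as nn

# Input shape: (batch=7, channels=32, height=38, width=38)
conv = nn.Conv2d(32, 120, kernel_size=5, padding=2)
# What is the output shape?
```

Input: (7, 32, 38, 38) -> Output: (7, 120, 38, 38)

Answer: (7, 120, 38, 38)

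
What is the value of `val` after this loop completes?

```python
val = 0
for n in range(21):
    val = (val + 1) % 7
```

Increment mod 7, 21 times = 0
`val` takes the values: 0 → 1 → 2 → 3 → 4 → 5 → 6 → 0 → 1 → 2 → 3 → 4 → 5 → 6 → 0 → 1 → 2 → 3 → 4 → 5 → 6 → 0

Answer: 0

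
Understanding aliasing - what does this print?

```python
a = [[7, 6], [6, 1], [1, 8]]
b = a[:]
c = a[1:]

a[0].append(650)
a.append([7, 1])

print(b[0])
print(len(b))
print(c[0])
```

Key concept: slice with nested mutation.
Step by step:
`a = [[7, 6], [6, 1], [1, 8]]` → a = [[7, 6], [6, 1], [1, 8]]
`b = a[:]` → b = [[7, 6], [6, 1], [1, 8]]
`c = a[1:]` → c = [[6, 1], [1, 8]]
`a[0].append(650)` → a = [[7, 6, 650], [6, 1], [1, 8]]; b = [[7, 6, 650], [6, 1], [1, 8]]
`a.append([7, 1])` → a = [[7, 6, 650], [6, 1], [1, 8], [7, 1]]
`print(b[0])` → prints [7, 6, 650]
`print(len(b))` → prints 3
`print(c[0])` → prints [6, 1]

Answer:
[7, 6, 650]
3
[6, 1]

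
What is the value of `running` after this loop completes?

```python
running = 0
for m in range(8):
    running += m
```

Sum of 0 to 7 = 28
`running` takes the values: 0 → 1 → 3 → 6 → 10 → 15 → 21 → 28

Answer: 28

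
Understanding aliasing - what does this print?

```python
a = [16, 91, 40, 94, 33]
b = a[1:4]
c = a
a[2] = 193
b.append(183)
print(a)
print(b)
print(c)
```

Key concept: slice vs alias.
Step by step:
`a = [16, 91, 40, 94, 33]` → a = [16, 91, 40, 94, 33]
`b = a[1:4]` → b = [91, 40, 94]
`c = a` → c = [16, 91, 40, 94, 33] (same object as a)
`a[2] = 193` → a = [16, 91, 193, 94, 33] (same object as c); c = [16, 91, 193, 94, 33] (same object as a)
`b.append(183)` → b = [91, 40, 94, 183]
`print(a)` → prints [16, 91, 193, 94, 33]
`print(b)` → prints [91, 40, 94, 183]
`print(c)` → prints [16, 91, 193, 94, 33]

Answer:
[16, 91, 193, 94, 33]
[91, 40, 94, 183]
[16, 91, 193, 94, 33]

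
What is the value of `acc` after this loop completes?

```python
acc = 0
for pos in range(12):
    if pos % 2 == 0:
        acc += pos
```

Sum of even numbers 0 to 11
`acc` takes the values: 0 → 2 → 6 → 12 → 20 → 30

Answer: 30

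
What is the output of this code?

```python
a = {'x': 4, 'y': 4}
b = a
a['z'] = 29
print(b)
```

Key concept: dict aliasing.
Step by step:
`a = {'x': 4, 'y': 4}` → a = {'x': 4, 'y': 4}
`b = a` → b = {'x': 4, 'y': 4} (same object as a)
`a['z'] = 29` → a = {'x': 4, 'y': 4, 'z': 29} (same object as b); b = {'x': 4, 'y': 4, 'z': 29} (same object as a)
`print(b)` → prints {'x': 4, 'y': 4, 'z': 29}

Answer: {'x': 4, 'y': 4, 'z': 29}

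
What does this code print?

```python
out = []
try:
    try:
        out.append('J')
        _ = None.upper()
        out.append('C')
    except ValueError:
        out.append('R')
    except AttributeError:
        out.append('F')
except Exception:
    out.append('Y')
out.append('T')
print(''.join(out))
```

Execution trace: 'J' (inner try body) → 'F' (inner except AttributeError) → 'T' (after the try/except). Output: JFT

Answer: JFT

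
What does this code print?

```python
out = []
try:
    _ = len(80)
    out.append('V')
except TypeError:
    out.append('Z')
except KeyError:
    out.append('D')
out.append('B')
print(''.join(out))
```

Execution trace: 'Z' (except TypeError) → 'B' (after the try/except). Output: ZB

Answer: ZB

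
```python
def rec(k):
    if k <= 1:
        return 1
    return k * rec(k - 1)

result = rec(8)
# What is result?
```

rec(8) = 8 * 7 * 6 * 5 * 4 * 3 * 2 * 1 = 40320

Answer: 40320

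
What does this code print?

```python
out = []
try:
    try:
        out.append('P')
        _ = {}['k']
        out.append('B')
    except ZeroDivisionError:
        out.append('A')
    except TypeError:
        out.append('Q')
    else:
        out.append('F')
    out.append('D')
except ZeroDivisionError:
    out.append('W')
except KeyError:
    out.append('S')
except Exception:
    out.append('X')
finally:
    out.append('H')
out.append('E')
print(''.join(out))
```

Execution trace: 'P' (inner try body) → 'S' (except KeyError) → 'H' (finally) → 'E' (after the try/except). Output: PSHE

Answer: PSHE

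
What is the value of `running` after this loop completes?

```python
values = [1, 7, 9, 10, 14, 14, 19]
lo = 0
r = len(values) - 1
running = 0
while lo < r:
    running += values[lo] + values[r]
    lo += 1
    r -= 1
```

Sum of pairs from ends
`running` takes the values: 0 → 20 → 41 → 64

Answer: 64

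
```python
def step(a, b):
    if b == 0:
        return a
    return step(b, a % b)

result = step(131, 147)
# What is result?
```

step(131, 147) -> step(147, 131) -> step(131, 16) -> step(16, 3) -> step(3, 1) -> step(1, 0) -> 1

Answer: 1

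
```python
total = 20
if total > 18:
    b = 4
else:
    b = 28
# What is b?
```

Trace:
`total = 20` → total = 20
`if total > 18: ...` → total > 18 is True → b = 4
So b = 4

Answer: 4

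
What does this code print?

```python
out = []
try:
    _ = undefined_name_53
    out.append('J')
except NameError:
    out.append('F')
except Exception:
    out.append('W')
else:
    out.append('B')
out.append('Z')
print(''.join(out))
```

Execution trace: 'F' (except NameError) → 'Z' (after the try/except). Output: FZ

Answer: FZ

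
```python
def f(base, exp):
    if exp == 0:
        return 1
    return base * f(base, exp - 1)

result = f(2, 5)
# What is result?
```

f(2, 5) = 2 * 2 * 2 * 2 * 2 = 32

Answer: 32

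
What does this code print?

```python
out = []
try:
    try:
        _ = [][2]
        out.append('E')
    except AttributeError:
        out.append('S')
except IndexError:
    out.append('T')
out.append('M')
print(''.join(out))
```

Execution trace: 'T' (outer except IndexError) → 'M' (after the try/except). Output: TM

Answer: TM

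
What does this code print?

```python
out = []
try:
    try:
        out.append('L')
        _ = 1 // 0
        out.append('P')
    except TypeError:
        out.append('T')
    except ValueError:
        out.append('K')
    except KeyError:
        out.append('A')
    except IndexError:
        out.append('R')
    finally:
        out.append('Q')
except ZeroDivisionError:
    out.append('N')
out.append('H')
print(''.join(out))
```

Execution trace: 'L' (try body) → 'Q' (finally) → 'N' (outer except ZeroDivisionError) → 'H' (after the try/except). Output: LQNH

Answer: LQNH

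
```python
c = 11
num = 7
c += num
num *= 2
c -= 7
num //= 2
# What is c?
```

Trace:
`c = 11` → c = 11
`num = 7` → num = 7
`c += num` → c = 18
`num *= 2` → num = 14
`c -= 7` → c = 11
`num //= 2` → num = 7
So c = 11

Answer: 11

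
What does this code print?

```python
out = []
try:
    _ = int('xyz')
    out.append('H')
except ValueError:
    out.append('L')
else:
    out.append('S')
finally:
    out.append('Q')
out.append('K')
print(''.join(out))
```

Execution trace: 'L' (except ValueError) → 'Q' (finally) → 'K' (after the try/except). Output: LQK

Answer: LQK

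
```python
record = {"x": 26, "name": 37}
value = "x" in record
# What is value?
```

Trace:
`record = {"x": 26, "name": 37}` → record = {'x': 26, 'name': 37}
`value = "x" in record` → value = True
So value = True

Answer: True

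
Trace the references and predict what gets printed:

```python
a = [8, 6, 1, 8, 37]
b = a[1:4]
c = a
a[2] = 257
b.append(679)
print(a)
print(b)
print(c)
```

Key concept: slice vs alias.
Step by step:
`a = [8, 6, 1, 8, 37]` → a = [8, 6, 1, 8, 37]
`b = a[1:4]` → b = [6, 1, 8]
`c = a` → c = [8, 6, 1, 8, 37] (same object as a)
`a[2] = 257` → a = [8, 6, 257, 8, 37] (same object as c); c = [8, 6, 257, 8, 37] (same object as a)
`b.append(679)` → b = [6, 1, 8, 679]
`print(a)` → prints [8, 6, 257, 8, 37]
`print(b)` → prints [6, 1, 8, 679]
`print(c)` → prints [8, 6, 257, 8, 37]

Answer:
[8, 6, 257, 8, 37]
[6, 1, 8, 679]
[8, 6, 257, 8, 37]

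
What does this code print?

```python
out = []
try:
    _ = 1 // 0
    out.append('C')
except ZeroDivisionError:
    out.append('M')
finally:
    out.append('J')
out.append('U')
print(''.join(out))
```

Execution trace: 'M' (except ZeroDivisionError) → 'J' (finally) → 'U' (after the try/except). Output: MJU

Answer: MJU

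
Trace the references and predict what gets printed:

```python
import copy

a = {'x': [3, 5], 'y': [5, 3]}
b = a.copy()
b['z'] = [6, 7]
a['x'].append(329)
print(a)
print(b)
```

Key concept: shallow copy of dict with mutable values.
Step by step:
`a = {'x': [3, 5], 'y': [5, 3]}` → a = {'x': [3, 5], 'y': [5, 3]}
`b = a.copy()` → b = {'x': [3, 5], 'y': [5, 3]}
`b['z'] = [6, 7]` → b = {'x': [3, 5], 'y': [5, 3], 'z': [6, 7]}
`a['x'].append(329)` → a = {'x': [3, 5, 329], 'y': [5, 3]}; b = {'x': [3, 5, 329], 'y': [5, 3], 'z': [6, 7]}
`print(a)` → prints {'x': [3, 5, 329], 'y': [5, 3]}
`print(b)` → prints {'x': [3, 5, 329], 'y': [5, 3], 'z': [6, 7]}

Answer:
{'x': [3, 5, 329], 'y': [5, 3]}
{'x': [3, 5, 329], 'y': [5, 3], 'z': [6, 7]}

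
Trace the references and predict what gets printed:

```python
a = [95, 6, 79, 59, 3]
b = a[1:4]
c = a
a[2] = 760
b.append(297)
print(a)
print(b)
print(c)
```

Key concept: slice vs alias.
Step by step:
`a = [95, 6, 79, 59, 3]` → a = [95, 6, 79, 59, 3]
`b = a[1:4]` → b = [6, 79, 59]
`c = a` → c = [95, 6, 79, 59, 3] (same object as a)
`a[2] = 760` → a = [95, 6, 760, 59, 3] (same object as c); c = [95, 6, 760, 59, 3] (same object as a)
`b.append(297)` → b = [6, 79, 59, 297]
`print(a)` → prints [95, 6, 760, 59, 3]
`print(b)` → prints [6, 79, 59, 297]
`print(c)` → prints [95, 6, 760, 59, 3]

Answer:
[95, 6, 760, 59, 3]
[6, 79, 59, 297]
[95, 6, 760, 59, 3]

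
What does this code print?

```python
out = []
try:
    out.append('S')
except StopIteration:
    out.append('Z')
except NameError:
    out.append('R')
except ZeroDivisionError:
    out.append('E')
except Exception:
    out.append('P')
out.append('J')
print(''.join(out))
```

Execution trace: 'S' (try body, no exception) → 'J' (after the try/except). Output: SJ

Answer: SJ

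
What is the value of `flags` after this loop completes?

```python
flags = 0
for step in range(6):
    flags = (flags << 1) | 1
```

Build 6 consecutive 1-bits: 0b111111
`flags` takes the values: 0 → 1 → 3 → 7 → 15 → 31 → 63

Answer: 63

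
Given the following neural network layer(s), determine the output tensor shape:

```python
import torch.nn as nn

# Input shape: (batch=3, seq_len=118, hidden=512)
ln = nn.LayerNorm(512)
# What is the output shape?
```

Input: (3, 118, 512) -> Output: (3, 118, 512)

Answer: (3, 118, 512)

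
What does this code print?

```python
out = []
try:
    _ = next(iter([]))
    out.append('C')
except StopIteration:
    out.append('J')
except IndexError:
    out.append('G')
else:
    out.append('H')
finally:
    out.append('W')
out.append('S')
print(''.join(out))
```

Execution trace: 'J' (except StopIteration) → 'W' (finally) → 'S' (after the try/except). Output: JWS

Answer: JWS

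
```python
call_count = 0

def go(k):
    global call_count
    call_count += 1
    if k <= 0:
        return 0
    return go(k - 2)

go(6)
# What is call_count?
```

Linear recursion stepping by 2: 4 calls from k=6 down to ≤0.

Answer: 4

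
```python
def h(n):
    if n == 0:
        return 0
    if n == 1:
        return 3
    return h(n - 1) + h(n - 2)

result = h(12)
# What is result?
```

Build up from base cases: h(0)=0, h(1)=3, h(2)=3, h(3)=6, h(4)=9, h(5)=15, h(6)=24, ..., h(12)=432

Answer: 432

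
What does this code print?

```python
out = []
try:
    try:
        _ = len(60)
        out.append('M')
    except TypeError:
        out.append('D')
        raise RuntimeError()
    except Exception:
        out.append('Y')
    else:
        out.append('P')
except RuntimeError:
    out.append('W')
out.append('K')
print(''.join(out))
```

Execution trace: 'D' (inner except TypeError) → 'W' (outer except RuntimeError) → 'K' (after the try/except). Output: DWK

Answer: DWK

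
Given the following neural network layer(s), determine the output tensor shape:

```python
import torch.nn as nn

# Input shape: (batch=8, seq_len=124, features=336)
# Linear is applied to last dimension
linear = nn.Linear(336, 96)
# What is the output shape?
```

Input: (8, 124, 336) -> Output: (8, 124, 96)

Answer: (8, 124, 96)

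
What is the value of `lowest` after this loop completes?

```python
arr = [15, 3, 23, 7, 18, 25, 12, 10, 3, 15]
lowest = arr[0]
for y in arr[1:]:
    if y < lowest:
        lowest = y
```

Minimum of [15, 3, 23, 7, 18, 25, 12, 10, 3, 15]
`lowest` takes the values: 15 → 3

Answer: 3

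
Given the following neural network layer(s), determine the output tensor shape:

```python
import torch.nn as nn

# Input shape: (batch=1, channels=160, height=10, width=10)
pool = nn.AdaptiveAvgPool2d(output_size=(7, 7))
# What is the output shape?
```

Input: (1, 160, 10, 10) -> Output: (1, 160, 7, 7)

Answer: (1, 160, 7, 7)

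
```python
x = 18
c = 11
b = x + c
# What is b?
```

Trace:
`x = 18` → x = 18
`c = 11` → c = 11
`b = x + c` → b = 29
So b = 29

Answer: 29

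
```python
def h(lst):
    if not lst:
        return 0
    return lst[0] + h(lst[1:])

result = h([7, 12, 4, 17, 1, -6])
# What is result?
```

7 + 12 + 4 + 17 + 1 + (-6) + 0 = 35

Answer: 35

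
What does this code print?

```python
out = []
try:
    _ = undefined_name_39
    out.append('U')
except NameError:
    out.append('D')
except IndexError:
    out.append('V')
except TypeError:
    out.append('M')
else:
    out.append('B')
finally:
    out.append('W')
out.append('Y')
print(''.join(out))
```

Execution trace: 'D' (except NameError) → 'W' (finally) → 'Y' (after the try/except). Output: DWY

Answer: DWY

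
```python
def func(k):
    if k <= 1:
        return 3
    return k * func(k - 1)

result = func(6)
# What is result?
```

func(6) = 6 * 5 * 4 * 3 * 2 * 3 = 2160

Answer: 2160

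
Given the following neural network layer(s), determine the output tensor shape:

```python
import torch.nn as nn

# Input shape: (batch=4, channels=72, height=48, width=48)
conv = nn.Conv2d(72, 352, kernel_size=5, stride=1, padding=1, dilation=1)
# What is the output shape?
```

Input: (4, 72, 48, 48) -> Output: (4, 352, 46, 46)

Answer: (4, 352, 46, 46)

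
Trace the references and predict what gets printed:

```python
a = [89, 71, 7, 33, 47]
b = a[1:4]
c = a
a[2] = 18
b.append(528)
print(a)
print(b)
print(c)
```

Key concept: slice vs alias.
Step by step:
`a = [89, 71, 7, 33, 47]` → a = [89, 71, 7, 33, 47]
`b = a[1:4]` → b = [71, 7, 33]
`c = a` → c = [89, 71, 7, 33, 47] (same object as a)
`a[2] = 18` → a = [89, 71, 18, 33, 47] (same object as c); c = [89, 71, 18, 33, 47] (same object as a)
`b.append(528)` → b = [71, 7, 33, 528]
`print(a)` → prints [89, 71, 18, 33, 47]
`print(b)` → prints [71, 7, 33, 528]
`print(c)` → prints [89, 71, 18, 33, 47]

Answer:
[89, 71, 18, 33, 47]
[71, 7, 33, 528]
[89, 71, 18, 33, 47]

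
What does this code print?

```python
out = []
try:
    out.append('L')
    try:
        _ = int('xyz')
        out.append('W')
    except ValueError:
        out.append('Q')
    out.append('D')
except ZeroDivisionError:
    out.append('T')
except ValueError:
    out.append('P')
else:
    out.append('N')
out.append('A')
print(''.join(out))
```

Execution trace: 'L' (try body) → 'Q' (inner except ValueError) → 'D' (try body, no exception) → 'N' (else) → 'A' (after the try/except). Output: LQDNA

Answer: LQDNA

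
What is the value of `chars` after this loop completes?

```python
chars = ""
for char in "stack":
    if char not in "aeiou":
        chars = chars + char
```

Remove vowels from 'stack'
`chars` takes the values: "" → "s" → "st" → "stc" → "stck"

Answer: "stck"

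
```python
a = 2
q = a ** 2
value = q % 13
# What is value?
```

Trace:
`a = 2` → a = 2
`q = a ** 2` → q = 4
`value = q % 13` → value = 4
So value = 4

Answer: 4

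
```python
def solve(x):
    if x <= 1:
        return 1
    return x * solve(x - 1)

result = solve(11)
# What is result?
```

solve(11) = 11 * 10 * 9 * 8 * 7 * 6 * 5 * 4 * 3 * 2 * 1 = 39916800

Answer: 39916800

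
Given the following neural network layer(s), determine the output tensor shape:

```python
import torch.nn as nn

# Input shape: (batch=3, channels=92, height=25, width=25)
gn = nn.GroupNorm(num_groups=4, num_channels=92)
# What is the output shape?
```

Input: (3, 92, 25, 25) -> Output: (3, 92, 25, 25)

Answer: (3, 92, 25, 25)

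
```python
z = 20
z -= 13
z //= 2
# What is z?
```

Trace:
`z = 20` → z = 20
`z -= 13` → z = 7
`z //= 2` → z = 3
So z = 3

Answer: 3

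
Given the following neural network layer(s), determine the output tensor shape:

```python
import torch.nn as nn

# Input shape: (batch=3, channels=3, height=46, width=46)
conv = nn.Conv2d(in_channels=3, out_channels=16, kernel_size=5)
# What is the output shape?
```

Input: (3, 3, 46, 46) -> Output: (3, 16, 42, 42)

Answer: (3, 16, 42, 42)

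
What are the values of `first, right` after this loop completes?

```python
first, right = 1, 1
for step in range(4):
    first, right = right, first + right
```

Fibonacci: after 4 iterations
`first, right` takes the values: (1, 1) → (1, 2) → (2, 3) → (3, 5) → (5, 8)

Answer: 5, 8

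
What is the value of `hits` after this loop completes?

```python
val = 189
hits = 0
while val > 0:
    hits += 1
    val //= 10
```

Count digits by repeated division by 10
`hits` takes the values: 0 → 1 → 2 → 3

Answer: 3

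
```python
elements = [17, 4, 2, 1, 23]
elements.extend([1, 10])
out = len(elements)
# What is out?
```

Trace:
`elements = [17, 4, 2, 1, 23]` → elements = [17, 4, 2, 1, 23]
`elements.extend([1, 10])` → elements = [17, 4, 2, 1, 23, 1, 10]
`out = len(elements)` → out = 7
So out = 7

Answer: 7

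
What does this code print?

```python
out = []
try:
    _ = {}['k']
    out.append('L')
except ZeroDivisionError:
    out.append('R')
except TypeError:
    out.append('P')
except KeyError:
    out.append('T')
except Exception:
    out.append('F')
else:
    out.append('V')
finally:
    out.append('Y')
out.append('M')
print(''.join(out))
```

Execution trace: 'T' (except KeyError) → 'Y' (finally) → 'M' (after the try/except). Output: TYM

Answer: TYM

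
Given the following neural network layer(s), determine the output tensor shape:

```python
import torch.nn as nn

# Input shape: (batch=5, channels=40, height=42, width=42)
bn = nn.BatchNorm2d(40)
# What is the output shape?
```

Input: (5, 40, 42, 42) -> Output: (5, 40, 42, 42)

Answer: (5, 40, 42, 42)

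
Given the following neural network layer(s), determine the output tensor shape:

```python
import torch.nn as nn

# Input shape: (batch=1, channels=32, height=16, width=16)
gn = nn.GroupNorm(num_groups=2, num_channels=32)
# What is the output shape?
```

Input: (1, 32, 16, 16) -> Output: (1, 32, 16, 16)

Answer: (1, 32, 16, 16)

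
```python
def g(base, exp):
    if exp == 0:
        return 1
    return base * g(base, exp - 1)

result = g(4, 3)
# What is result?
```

g(4, 3) = 4 * 4 * 4 = 64

Answer: 64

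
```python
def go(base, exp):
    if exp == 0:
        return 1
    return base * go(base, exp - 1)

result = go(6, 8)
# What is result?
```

go(6, 8) = 6 * 6 * 6 * 6 * 6 * 6 * 6 * 6 = 1679616

Answer: 1679616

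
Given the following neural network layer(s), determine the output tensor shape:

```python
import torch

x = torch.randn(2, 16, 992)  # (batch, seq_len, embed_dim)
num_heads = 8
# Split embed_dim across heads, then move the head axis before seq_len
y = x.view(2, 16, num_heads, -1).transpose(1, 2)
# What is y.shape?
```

Input: (2, 16, 992) -> head_dim = 992 // 8 = 124; after view: (2, 16, 8, 124) -> after transpose(1, 2): (2, 8, 16, 124) -> Output: (2, 8, 16, 124)

Answer: (2, 8, 16, 124)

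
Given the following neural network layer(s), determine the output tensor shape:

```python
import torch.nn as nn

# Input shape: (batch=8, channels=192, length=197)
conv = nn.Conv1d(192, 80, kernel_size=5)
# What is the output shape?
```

Input: (8, 192, 197) -> Output: (8, 80, 193)

Answer: (8, 80, 193)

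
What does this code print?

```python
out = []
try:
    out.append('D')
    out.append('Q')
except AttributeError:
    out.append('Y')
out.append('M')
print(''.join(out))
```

Execution trace: 'D' (try body) → 'Q' (try body, no exception) → 'M' (after the try/except). Output: DQM

Answer: DQM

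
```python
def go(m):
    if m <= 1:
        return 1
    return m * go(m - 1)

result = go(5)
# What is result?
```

go(5) = 5 * 4 * 3 * 2 * 1 = 120

Answer: 120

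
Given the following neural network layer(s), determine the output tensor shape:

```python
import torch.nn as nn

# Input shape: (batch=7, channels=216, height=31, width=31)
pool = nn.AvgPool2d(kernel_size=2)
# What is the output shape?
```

Input: (7, 216, 31, 31) -> Output: (7, 216, 15, 15)

Answer: (7, 216, 15, 15)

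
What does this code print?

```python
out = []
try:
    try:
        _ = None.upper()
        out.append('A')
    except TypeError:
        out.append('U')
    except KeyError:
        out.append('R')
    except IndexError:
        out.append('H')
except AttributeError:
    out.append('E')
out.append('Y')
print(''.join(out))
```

Execution trace: 'E' (outer except AttributeError) → 'Y' (after the try/except). Output: EY

Answer: EY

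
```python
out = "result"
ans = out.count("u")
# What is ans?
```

Trace:
`out = "result"` → out = 'result'
`ans = out.count("u")` → ans = 1
So ans = 1

Answer: 1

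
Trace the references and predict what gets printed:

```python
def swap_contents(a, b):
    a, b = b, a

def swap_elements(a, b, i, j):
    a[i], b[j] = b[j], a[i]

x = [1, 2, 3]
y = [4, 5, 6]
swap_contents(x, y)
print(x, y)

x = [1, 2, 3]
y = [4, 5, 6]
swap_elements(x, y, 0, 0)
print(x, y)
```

Key concept: parameter rebinding vs mutation.
Step by step:
`x = [1, 2, 3]` → x = [1, 2, 3]
`y = [4, 5, 6]` → y = [4, 5, 6]
`swap_contents(x, y)` → no visible change to tracked variables
`print(x, y)` → prints [1, 2, 3] [4, 5, 6]
`x = [1, 2, 3]` → x = [1, 2, 3]
`y = [4, 5, 6]` → y = [4, 5, 6]
`swap_elements(x, y, 0, 0)` → x = [4, 2, 3]; y = [1, 5, 6]
`print(x, y)` → prints [4, 2, 3] [1, 5, 6]

Answer:
[1, 2, 3] [4, 5, 6]
[4, 2, 3] [1, 5, 6]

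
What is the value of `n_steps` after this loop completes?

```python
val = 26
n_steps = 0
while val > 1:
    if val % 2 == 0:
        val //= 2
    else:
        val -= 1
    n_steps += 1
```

Steps to reduce 26 to 1
`n_steps` takes the values: 0 → 1 → 2 → 3 → 4 → 5 → 6

Answer: 6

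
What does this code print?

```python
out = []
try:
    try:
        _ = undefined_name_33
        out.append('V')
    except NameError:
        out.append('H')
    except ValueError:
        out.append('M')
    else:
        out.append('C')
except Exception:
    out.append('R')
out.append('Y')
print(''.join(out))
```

Execution trace: 'H' (inner except NameError) → 'Y' (after the try/except). Output: HY

Answer: HY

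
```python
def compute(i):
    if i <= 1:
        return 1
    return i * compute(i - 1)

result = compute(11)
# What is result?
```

compute(11) = 11 * 10 * 9 * 8 * 7 * 6 * 5 * 4 * 3 * 2 * 1 = 39916800

Answer: 39916800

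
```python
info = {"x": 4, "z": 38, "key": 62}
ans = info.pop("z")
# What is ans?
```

Trace:
`info = {"x": 4, "z": 38, "key": 62}` → info = {'x': 4, 'z': 38, 'key': 62}
`ans = info.pop("z")` → info = {'x': 4, 'key': 62}; ans = 38
So ans = 38

Answer: 38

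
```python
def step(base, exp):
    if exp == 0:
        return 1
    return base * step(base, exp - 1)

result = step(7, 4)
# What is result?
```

step(7, 4) = 7 * 7 * 7 * 7 = 2401

Answer: 2401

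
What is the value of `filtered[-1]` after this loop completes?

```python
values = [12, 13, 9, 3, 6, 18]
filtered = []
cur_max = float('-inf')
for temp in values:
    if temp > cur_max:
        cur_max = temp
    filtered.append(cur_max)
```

Running max ends at 18
`filtered` takes the values: [] → [12] → [12, 13] → [12, 13, 13] → [12, 13, 13, 13] → [12, 13, 13, 13, 13] → [12, 13, 13, 13, 13, 18]
So `filtered[-1]` = 18

Answer: 18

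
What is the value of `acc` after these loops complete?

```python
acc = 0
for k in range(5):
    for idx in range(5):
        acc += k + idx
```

Sum of all k+idx for k,idx in 5x5
`acc` takes the values: 0 → 1 → 3 → 6 → 10 → 11 → 13 → 16 → 20 → 25 → 27 → 30 → 34 → 39 → 45 → 48 → 52 → 57 → 63 → 70 → 74 → 79 → 85 → 92 → 100

Answer: 100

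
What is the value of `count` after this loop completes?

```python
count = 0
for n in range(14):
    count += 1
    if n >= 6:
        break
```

Loop breaks when n reaches 6, count is 7
`count` takes the values: 0 → 1 → 2 → 3 → 4 → 5 → 6 → 7

Answer: 7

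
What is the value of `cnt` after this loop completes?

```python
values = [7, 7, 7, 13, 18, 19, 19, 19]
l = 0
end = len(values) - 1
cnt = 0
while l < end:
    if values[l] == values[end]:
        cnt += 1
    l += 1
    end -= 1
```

Count matching pairs from ends
`cnt` takes the values: 0

Answer: 0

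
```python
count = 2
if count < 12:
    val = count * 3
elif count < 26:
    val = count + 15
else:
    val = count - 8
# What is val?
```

Trace:
`count = 2` → count = 2
`if count < 12: ...` → count < 12 is True → val = 6
So val = 6

Answer: 6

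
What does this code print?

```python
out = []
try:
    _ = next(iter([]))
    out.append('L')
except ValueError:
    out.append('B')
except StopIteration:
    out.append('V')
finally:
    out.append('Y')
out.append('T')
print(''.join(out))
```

Execution trace: 'V' (except StopIteration) → 'Y' (finally) → 'T' (after the try/except). Output: VYT

Answer: VYT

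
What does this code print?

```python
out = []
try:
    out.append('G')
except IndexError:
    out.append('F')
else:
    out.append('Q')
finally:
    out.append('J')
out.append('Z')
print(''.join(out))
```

Execution trace: 'G' (try body, no exception) → 'Q' (else) → 'J' (finally) → 'Z' (after the try/except). Output: GQJZ

Answer: GQJZ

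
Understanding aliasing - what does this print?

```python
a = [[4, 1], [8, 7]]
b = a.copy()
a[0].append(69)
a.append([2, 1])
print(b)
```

Key concept: shallow copy with nested lists.
Step by step:
`a = [[4, 1], [8, 7]]` → a = [[4, 1], [8, 7]]
`b = a.copy()` → b = [[4, 1], [8, 7]]
`a[0].append(69)` → a = [[4, 1, 69], [8, 7]]; b = [[4, 1, 69], [8, 7]]
`a.append([2, 1])` → a = [[4, 1, 69], [8, 7], [2, 1]]
`print(b)` → prints [[4, 1, 69], [8, 7]]

Answer: [[4, 1, 69], [8, 7]]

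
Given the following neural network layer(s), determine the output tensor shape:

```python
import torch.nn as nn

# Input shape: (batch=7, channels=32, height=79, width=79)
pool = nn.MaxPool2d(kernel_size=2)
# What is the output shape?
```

Input: (7, 32, 79, 79) -> Output: (7, 32, 39, 39)

Answer: (7, 32, 39, 39)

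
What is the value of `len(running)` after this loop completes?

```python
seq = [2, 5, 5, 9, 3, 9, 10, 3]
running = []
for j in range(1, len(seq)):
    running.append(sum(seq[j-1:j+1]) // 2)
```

Number of 2-element averages
`running` takes the values: [] → [3] → [3, 5] → [3, 5, 7] → [3, 5, 7, 6] → [3, 5, 7, 6, 6] → [3, 5, 7, 6, 6, 9] → [3, 5, 7, 6, 6, 9, 6]
So `len(running)` = 7

Answer: 7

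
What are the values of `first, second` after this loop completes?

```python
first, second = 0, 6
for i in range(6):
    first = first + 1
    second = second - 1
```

first goes 0→6, second goes 6→0
`first, second` takes the values: (0, 6) → (1, 6) → (1, 5) → (2, 5) → (2, 4) → (3, 4) → (3, 3) → (4, 3) → (4, 2) → (5, 2) → (5, 1) → (6, 1) → (6, 0)

Answer: 6, 0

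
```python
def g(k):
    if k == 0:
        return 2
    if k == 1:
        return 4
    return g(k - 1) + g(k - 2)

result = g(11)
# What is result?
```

Build up from base cases: g(0)=2, g(1)=4, g(2)=6, g(3)=10, g(4)=16, g(5)=26, g(6)=42, ..., g(11)=466

Answer: 466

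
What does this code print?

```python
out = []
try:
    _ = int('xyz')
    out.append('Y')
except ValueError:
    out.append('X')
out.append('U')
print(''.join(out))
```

Execution trace: 'X' (except ValueError) → 'U' (after the try/except). Output: XU

Answer: XU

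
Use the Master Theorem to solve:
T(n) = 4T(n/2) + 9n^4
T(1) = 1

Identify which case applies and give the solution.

a=4, b=2, f(n)=9n^4. log_2(4) = 2. Since c=4 > 2 and the regularity condition holds (4(n/2)^4 = (4/2^4)n^4 with 4/2^4 < 1), Case 3 applies: T(n) = Θ(f(n)) = O(n^4).

Answer: O(n^4) - Case 3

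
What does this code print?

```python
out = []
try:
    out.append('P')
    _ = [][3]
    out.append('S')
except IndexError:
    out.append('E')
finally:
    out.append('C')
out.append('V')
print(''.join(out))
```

Execution trace: 'P' (try body) → 'E' (except IndexError) → 'C' (finally) → 'V' (after the try/except). Output: PECV

Answer: PECV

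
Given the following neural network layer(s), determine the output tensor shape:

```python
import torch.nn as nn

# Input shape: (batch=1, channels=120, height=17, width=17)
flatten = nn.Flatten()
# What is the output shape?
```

Input: (1, 120, 17, 17) -> Output: (1, 34680)

Answer: (1, 34680)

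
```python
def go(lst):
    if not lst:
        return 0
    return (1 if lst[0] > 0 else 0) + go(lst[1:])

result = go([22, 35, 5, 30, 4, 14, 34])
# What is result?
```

Count of positive elements in [22, 35, 5, 30, 4, 14, 34] = 7

Answer: 7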